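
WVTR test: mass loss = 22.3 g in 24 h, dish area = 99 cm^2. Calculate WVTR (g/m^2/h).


Formula: WVTR = mass_loss / (area * time)
Step 1: Convert area: 99 cm^2 = 0.0099 m^2
Step 2: WVTR = 22.3 g / (0.0099 m^2 * 24 h)
Step 3: WVTR = 22.3 / 0.2376 = 93.9 g/m^2/h

93.9 g/m^2/h


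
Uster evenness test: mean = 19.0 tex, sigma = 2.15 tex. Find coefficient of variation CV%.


Formula: CV% = (standard deviation / mean) * 100
Step 1: Ratio = 2.15 / 19.0 = 0.113158
Step 2: CV% = 0.113158 * 100 = 11.3158% ≈ 11.3%

11.3%


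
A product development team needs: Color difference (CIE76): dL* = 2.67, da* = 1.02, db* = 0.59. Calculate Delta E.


Formula: Delta E = sqrt(dL*^2 + da*^2 + db*^2)
Step 1: dL*^2 = 2.67^2 = 7.1289
Step 2: da*^2 = 1.02^2 = 1.0404
Step 3: db*^2 = 0.59^2 = 0.3481
Step 4: Sum = 7.1289 + 1.0404 + 0.3481 = 8.5174
Step 5: Delta E = sqrt(8.5174) = 2.92

2.92 Delta E


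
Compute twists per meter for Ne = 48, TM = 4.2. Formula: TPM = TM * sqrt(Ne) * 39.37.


Formula: TPM = TM * sqrt(Ne) * 39.37
Step 1: sqrt(Ne) = sqrt(48) = 6.9282
Step 2: TM * sqrt(Ne) = 4.2 * 6.9282 = 29.0984
Step 3: TPM = 29.0984 * 39.37 = 1146 twists/m

1146 twists/m


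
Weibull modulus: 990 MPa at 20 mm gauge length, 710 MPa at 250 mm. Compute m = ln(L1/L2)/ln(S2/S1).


Formula: m = ln(L1/L2) / ln(S2/S1)
Step 1: ln(L1/L2) = ln(20/250) = -2.52573
Step 2: S2/S1 = 710/990 = 0.71717
Step 3: ln(S2/S1) = ln(0.71717) = -0.33244
Step 4: m = -2.52573 / -0.33244 = 7.60

7.60 (Weibull m)


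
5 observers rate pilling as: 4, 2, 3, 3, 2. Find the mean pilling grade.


Formula: Mean = sum / count
Sum = 4 + 2 + 3 + 3 + 2 = 14
Mean = 14 / 5 = 2.8

2.8


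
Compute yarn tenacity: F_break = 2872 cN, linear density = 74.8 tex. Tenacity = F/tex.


Formula: Tenacity = Breaking force / Linear density
Tenacity = 2872 cN / 74.8 tex
Tenacity = 38.40 cN/tex

38.40 cN/tex


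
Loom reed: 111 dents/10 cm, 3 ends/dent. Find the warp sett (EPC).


Formula: EPC = (dents per 10 cm * ends per dent) / 10
Step 1: Total ends per 10 cm = 111 * 3 = 333
Step 2: EPC = 333 / 10 = 33.3 ends/cm

33.3 ends/cm


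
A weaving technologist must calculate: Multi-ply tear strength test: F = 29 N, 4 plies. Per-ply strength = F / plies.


Formula: Per-ply strength = Total force / Number of plies
Per-ply = 29 N / 4
Per-ply = 7.25 N

7.25 N


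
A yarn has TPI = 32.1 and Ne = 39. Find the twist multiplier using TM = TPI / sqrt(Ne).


Formula: TM = TPI / sqrt(Ne)
Step 1: sqrt(Ne) = sqrt(39) = 6.245
Step 2: TM = 32.1 / 6.245 = 5.14

5.14 TM


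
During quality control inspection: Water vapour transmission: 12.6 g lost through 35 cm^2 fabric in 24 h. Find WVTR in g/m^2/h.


Formula: WVTR = mass_loss / (area * time)
Step 1: Convert area: 35 cm^2 = 0.0035 m^2
Step 2: WVTR = 12.6 g / (0.0035 m^2 * 24 h)
Step 3: WVTR = 12.6 / 0.084 = 150.0 g/m^2/h

150.0 g/m^2/h


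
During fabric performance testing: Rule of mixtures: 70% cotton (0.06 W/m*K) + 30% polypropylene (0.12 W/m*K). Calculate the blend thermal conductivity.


Formula: Blend property = (fraction_A * property_A) + (fraction_B * property_B)
Step 1: Contribution A = 70/100 * 0.06 W/m*K = 0.042 W/m*K
Step 2: Contribution B = 30/100 * 0.12 W/m*K = 0.036 W/m*K
Step 3: Blend thermal conductivity = 0.042 + 0.036 = 0.078 W/m*K

0.078 W/m*K


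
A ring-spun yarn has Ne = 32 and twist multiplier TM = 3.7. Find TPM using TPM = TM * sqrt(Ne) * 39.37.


Formula: TPM = TM * sqrt(Ne) * 39.37
Step 1: sqrt(Ne) = sqrt(32) = 5.6569
Step 2: TM * sqrt(Ne) = 3.7 * 5.6569 = 20.9305
Step 3: TPM = 20.9305 * 39.37 = 824 twists/m

824 twists/m


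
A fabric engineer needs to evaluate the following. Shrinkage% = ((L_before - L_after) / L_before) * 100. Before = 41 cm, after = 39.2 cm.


Formula: Shrinkage% = ((L_before - L_after) / L_before) * 100
Step 1: Shrinkage = 41 - 39.2 = 1.8 cm
Step 2: Shrinkage% = (1.8 / 41) * 100
Step 3: Shrinkage% = 0.043902 * 100 = 4.3902% ≈ 4.4%

4.4%


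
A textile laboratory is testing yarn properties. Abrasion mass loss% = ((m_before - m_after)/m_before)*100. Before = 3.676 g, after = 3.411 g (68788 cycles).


Formula: Mass loss% = ((m_before - m_after) / m_before) * 100
Step 1: Mass loss = 3.676 - 3.411 = 0.265 g
Step 2: Ratio = 0.265 / 3.676 = 0.0720892
Step 3: Mass loss% = 0.0720892 * 100 = 7.20892% ≈ 7.21%

7.21%


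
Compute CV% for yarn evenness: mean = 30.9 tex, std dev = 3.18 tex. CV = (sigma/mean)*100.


Formula: CV% = (standard deviation / mean) * 100
Step 1: Ratio = 3.18 / 30.9 = 0.102913
Step 2: CV% = 0.102913 * 100 = 10.2913% ≈ 10.3%

10.3%


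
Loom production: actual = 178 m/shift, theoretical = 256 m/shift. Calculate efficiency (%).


Formula: Efficiency% = (Actual output / Theoretical output) * 100
Efficiency% = (178 / 256) * 100
Efficiency% = 0.695313 * 100 = 69.5313% ≈ 69.5%

69.5%


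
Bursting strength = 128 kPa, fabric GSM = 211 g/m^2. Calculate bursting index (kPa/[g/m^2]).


Formula: Bursting Index = Bursting Strength / Fabric GSM
BI = 128 kPa / 211 g/m^2
BI = 0.607 kPa/(g/m^2)

0.607 kPa/(g/m^2)


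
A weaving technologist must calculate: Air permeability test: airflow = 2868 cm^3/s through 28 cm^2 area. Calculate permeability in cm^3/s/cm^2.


Formula: Air Permeability = Airflow / Test Area
AP = 2868 cm^3/s / 28 cm^2
AP = 102.4 cm^3/s/cm^2

102.4 cm^3/s/cm^2


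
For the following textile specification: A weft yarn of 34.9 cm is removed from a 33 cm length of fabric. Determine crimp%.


Formula: Crimp% = ((L_yarn - L_fabric) / L_fabric) * 100
Step 1: Extension = 34.9 - 33 = 1.9 cm
Step 2: Crimp% = (1.9 / 33) * 100
Step 3: Crimp% = 0.057576 * 100 = 5.7576% ≈ 5.8%

5.8%


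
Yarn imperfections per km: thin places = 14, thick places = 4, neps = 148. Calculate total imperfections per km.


Formula: Total = thin places + thick places + neps
Total = 14 + 4 + 148
Total = 166 imperfections/km

166 imperfections/km


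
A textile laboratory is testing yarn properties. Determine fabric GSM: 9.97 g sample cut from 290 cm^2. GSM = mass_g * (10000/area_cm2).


Formula: GSM = mass_g / area_m2
Step 1: Convert area: 290 cm^2 = 290 / 10000 = 0.029 m^2
Step 2: GSM = 9.97 g / 0.029 m^2 = 343.8 g/m^2

343.8 g/m^2


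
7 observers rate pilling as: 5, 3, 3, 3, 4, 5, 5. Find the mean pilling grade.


Formula: Mean = sum / count
Sum = 5 + 3 + 3 + 3 + 4 + 5 + 5 = 28
Mean = 28 / 7 = 4.0

4.0


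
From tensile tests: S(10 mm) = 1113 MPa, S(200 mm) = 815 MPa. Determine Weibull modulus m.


Formula: m = ln(L1/L2) / ln(S2/S1)
Step 1: ln(L1/L2) = ln(10/200) = -2.99573
Step 2: S2/S1 = 815/1113 = 0.73226
Step 3: ln(S2/S1) = ln(0.73226) = -0.31162
Step 4: m = -2.99573 / -0.31162 = 9.61

9.61 (Weibull m)


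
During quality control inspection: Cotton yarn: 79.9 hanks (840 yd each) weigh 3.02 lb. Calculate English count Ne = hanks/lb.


Formula: Ne = hanks / mass_lb
Substituting: Ne = 79.9 / 3.02
Ne = 26.5

26.5 Ne


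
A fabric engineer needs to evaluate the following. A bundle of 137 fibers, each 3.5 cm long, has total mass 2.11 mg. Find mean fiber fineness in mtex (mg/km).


Formula: fineness (mtex) = mass (mg) / total length (km) = (mass_mg / total_length_m) * 1000
Step 1: Convert fiber length: 3.5 cm = 0.035 m
Step 2: Total fiber length = 137 * 0.035 = 4.795 m
Step 3: Linear density = 2.11 mg / 4.795 m = 0.4400 mg/m
Step 4: fineness = 0.4400 * 1000 = 440.0 mtex

440.0 mtex


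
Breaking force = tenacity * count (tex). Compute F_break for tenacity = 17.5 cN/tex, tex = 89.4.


Formula: Breaking force = Tenacity * Linear density
F = 17.5 cN/tex * 89.4 tex
F = 1564.50 cN

1564.50 cN


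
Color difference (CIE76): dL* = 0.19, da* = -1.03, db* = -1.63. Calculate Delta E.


Formula: Delta E = sqrt(dL*^2 + da*^2 + db*^2)
Step 1: dL*^2 = 0.19^2 = 0.0361
Step 2: da*^2 = (-1.03)^2 = 1.0609
Step 3: db*^2 = (-1.63)^2 = 2.6569
Step 4: Sum = 0.0361 + 1.0609 + 2.6569 = 3.7539
Step 5: Delta E = sqrt(3.7539) = 1.94

1.94 Delta E


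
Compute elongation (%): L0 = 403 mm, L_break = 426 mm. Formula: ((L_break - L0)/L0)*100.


Formula: Elongation (%) = ((L_break - L0) / L0) * 100
Step 1: Extension = 426 - 403 = 23 mm
Step 2: Elongation = (23 / 403) * 100
Step 3: Elongation = 0.057072 * 100 = 5.7072% ≈ 5.7%

5.7%


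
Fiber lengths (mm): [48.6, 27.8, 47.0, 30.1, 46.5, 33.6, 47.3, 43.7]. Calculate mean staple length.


Formula: Mean = sum of lengths / count
Sum = 48.6 + 27.8 + 47.0 + 30.1 + 46.5 + 33.6 + 47.3 + 43.7
Sum = 324.6 mm
Mean = 324.6 / 8 = 40.58 mm

40.58 mm


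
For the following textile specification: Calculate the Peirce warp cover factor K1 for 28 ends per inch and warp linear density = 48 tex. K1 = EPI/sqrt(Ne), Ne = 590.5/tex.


Formula: K1 = EPI / sqrt(Ne), with Ne = 590.5 / tex_warp
Step 1: Ne = 590.5 / 48 = 12.302
Step 2: sqrt(Ne) = sqrt(12.302) = 3.5074
Step 3: K1 = 28 / 3.5074 = 8.0

8.0


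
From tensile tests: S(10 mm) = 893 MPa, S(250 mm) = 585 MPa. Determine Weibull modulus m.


Formula: m = ln(L1/L2) / ln(S2/S1)
Step 1: ln(L1/L2) = ln(10/250) = -3.21888
Step 2: S2/S1 = 585/893 = 0.6551
Step 3: ln(S2/S1) = ln(0.6551) = -0.42297
Step 4: m = -3.21888 / -0.42297 = 7.61

7.61 (Weibull m)


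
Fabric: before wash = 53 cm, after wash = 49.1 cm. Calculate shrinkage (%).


Formula: Shrinkage% = ((L_before - L_after) / L_before) * 100
Step 1: Shrinkage = 53 - 49.1 = 3.9 cm
Step 2: Shrinkage% = (3.9 / 53) * 100
Step 3: Shrinkage% = 0.073585 * 100 = 7.3585% ≈ 7.4%

7.4%


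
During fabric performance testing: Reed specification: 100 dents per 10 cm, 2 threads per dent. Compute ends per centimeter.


Formula: EPC = (dents per 10 cm * ends per dent) / 10
Step 1: Total ends per 10 cm = 100 * 2 = 200
Step 2: EPC = 200 / 10 = 20.0 ends/cm

20.0 ends/cm


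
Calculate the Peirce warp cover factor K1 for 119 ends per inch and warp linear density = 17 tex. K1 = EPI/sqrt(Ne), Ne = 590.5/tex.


Formula: K1 = EPI / sqrt(Ne), with Ne = 590.5 / tex_warp
Step 1: Ne = 590.5 / 17 = 34.735
Step 2: sqrt(Ne) = sqrt(34.735) = 5.8936
Step 3: K1 = 119 / 5.8936 = 20.2

20.2


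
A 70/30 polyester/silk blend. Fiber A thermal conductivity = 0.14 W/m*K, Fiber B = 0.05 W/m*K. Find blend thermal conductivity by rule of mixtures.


Formula: Blend property = (fraction_A * property_A) + (fraction_B * property_B)
Step 1: Contribution A = 70/100 * 0.14 W/m*K = 0.098 W/m*K
Step 2: Contribution B = 30/100 * 0.05 W/m*K = 0.015 W/m*K
Step 3: Blend thermal conductivity = 0.098 + 0.015 = 0.113 W/m*K

0.113 W/m*K


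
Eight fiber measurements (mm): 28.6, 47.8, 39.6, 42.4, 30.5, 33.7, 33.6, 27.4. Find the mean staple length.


Formula: Mean = sum of lengths / count
Sum = 28.6 + 47.8 + 39.6 + 42.4 + 30.5 + 33.7 + 33.6 + 27.4
Sum = 283.6 mm
Mean = 283.6 / 8 = 35.45 mm

35.45 mm


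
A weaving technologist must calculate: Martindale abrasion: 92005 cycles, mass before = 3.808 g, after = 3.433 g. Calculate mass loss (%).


Formula: Mass loss% = ((m_before - m_after) / m_before) * 100
Step 1: Mass loss = 3.808 - 3.433 = 0.375 g
Step 2: Ratio = 0.375 / 3.808 = 0.0984769
Step 3: Mass loss% = 0.0984769 * 100 = 9.84769% ≈ 9.85%

9.85%


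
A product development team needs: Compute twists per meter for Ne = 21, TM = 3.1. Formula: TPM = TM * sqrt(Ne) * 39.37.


Formula: TPM = TM * sqrt(Ne) * 39.37
Step 1: sqrt(Ne) = sqrt(21) = 4.5826
Step 2: TM * sqrt(Ne) = 3.1 * 4.5826 = 14.2061
Step 3: TPM = 14.2061 * 39.37 = 559 twists/m

559 twists/m


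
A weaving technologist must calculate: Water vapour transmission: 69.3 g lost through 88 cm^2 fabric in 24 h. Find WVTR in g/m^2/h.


Formula: WVTR = mass_loss / (area * time)
Step 1: Convert area: 88 cm^2 = 0.0088 m^2
Step 2: WVTR = 69.3 g / (0.0088 m^2 * 24 h)
Step 3: WVTR = 69.3 / 0.2112 = 328.1 g/m^2/h

328.1 g/m^2/h


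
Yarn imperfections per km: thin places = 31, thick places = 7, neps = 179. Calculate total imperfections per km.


Formula: Total = thin places + thick places + neps
Total = 31 + 7 + 179
Total = 217 imperfections/km

217 imperfections/km


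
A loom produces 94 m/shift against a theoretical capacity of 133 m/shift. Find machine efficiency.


Formula: Efficiency% = (Actual output / Theoretical output) * 100
Efficiency% = (94 / 133) * 100
Efficiency% = 0.706767 * 100 = 70.6767% ≈ 70.7%

70.7%


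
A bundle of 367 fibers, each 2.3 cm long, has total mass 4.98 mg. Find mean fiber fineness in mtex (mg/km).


Formula: fineness (mtex) = mass (mg) / total length (km) = (mass_mg / total_length_m) * 1000
Step 1: Convert fiber length: 2.3 cm = 0.023 m
Step 2: Total fiber length = 367 * 0.023 = 8.441 m
Step 3: Linear density = 4.98 mg / 8.441 m = 0.5900 mg/m
Step 4: fineness = 0.5900 * 1000 = 590.0 mtex

590.0 mtex


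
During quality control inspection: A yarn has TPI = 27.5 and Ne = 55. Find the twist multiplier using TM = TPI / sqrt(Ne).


Formula: TM = TPI / sqrt(Ne)
Step 1: sqrt(Ne) = sqrt(55) = 7.4162
Step 2: TM = 27.5 / 7.4162 = 3.71

3.71 TM


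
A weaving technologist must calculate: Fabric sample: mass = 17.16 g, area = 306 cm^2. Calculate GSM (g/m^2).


Formula: GSM = mass_g / area_m2
Step 1: Convert area: 306 cm^2 = 306 / 10000 = 0.0306 m^2
Step 2: GSM = 17.16 g / 0.0306 m^2 = 560.8 g/m^2

560.8 g/m^2


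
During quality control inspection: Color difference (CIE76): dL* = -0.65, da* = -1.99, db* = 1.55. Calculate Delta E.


Formula: Delta E = sqrt(dL*^2 + da*^2 + db*^2)
Step 1: dL*^2 = (-0.65)^2 = 0.4225
Step 2: da*^2 = (-1.99)^2 = 3.9601
Step 3: db*^2 = 1.55^2 = 2.4025
Step 4: Sum = 0.4225 + 3.9601 + 2.4025 = 6.7851
Step 5: Delta E = sqrt(6.7851) = 2.6

2.6 Delta E


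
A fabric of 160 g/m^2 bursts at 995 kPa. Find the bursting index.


Formula: Bursting Index = Bursting Strength / Fabric GSM
BI = 995 kPa / 160 g/m^2
BI = 6.219 kPa/(g/m^2)

6.219 kPa/(g/m^2)


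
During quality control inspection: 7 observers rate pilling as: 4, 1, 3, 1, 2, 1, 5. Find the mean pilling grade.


Formula: Mean = sum / count
Sum = 4 + 1 + 3 + 1 + 2 + 1 + 5 = 17
Mean = 17 / 7 = 2.4

2.4


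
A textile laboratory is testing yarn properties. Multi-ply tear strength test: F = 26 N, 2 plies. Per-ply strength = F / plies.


Formula: Per-ply strength = Total force / Number of plies
Per-ply = 26 N / 2
Per-ply = 13 N

13 N


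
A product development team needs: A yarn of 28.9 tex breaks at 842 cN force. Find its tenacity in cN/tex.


Formula: Tenacity = Breaking force / Linear density
Tenacity = 842 cN / 28.9 tex
Tenacity = 29.13 cN/tex

29.13 cN/tex


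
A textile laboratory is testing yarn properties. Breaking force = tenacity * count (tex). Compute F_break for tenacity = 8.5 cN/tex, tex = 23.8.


Formula: Breaking force = Tenacity * Linear density
F = 8.5 cN/tex * 23.8 tex
F = 202.30 cN

202.30 cN


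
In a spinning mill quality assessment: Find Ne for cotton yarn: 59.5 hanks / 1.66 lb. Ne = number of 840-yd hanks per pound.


Formula: Ne = hanks / mass_lb
Substituting: Ne = 59.5 / 1.66
Ne = 35.8

35.8 Ne


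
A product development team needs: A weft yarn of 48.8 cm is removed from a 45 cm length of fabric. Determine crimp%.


Formula: Crimp% = ((L_yarn - L_fabric) / L_fabric) * 100
Step 1: Extension = 48.8 - 45 = 3.8 cm
Step 2: Crimp% = (3.8 / 45) * 100
Step 3: Crimp% = 0.084444 * 100 = 8.4444% ≈ 8.4%

8.4%


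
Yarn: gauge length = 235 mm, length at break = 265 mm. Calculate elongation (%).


Formula: Elongation (%) = ((L_break - L0) / L0) * 100
Step 1: Extension = 265 - 235 = 30 mm
Step 2: Elongation = (30 / 235) * 100
Step 3: Elongation = 0.12766 * 100 = 12.766% ≈ 12.8%

12.8%


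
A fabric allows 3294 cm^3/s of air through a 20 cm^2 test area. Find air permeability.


Formula: Air Permeability = Airflow / Test Area
AP = 3294 cm^3/s / 20 cm^2
AP = 164.7 cm^3/s/cm^2

164.7 cm^3/s/cm^2


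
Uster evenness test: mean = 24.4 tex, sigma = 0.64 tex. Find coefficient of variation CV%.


Formula: CV% = (standard deviation / mean) * 100
Step 1: Ratio = 0.64 / 24.4 = 0.02623
Step 2: CV% = 0.02623 * 100 = 2.623% ≈ 2.6%

2.6%


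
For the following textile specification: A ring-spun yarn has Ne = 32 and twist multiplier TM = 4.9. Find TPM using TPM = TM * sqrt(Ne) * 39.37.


Formula: TPM = TM * sqrt(Ne) * 39.37
Step 1: sqrt(Ne) = sqrt(32) = 5.6569
Step 2: TM * sqrt(Ne) = 4.9 * 5.6569 = 27.7188
Step 3: TPM = 27.7188 * 39.37 = 1091 twists/m

1091 twists/m


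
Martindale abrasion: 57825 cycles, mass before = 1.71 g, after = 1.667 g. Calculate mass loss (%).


Formula: Mass loss% = ((m_before - m_after) / m_before) * 100
Step 1: Mass loss = 1.71 - 1.667 = 0.043 g
Step 2: Ratio = 0.043 / 1.71 = 0.0251462
Step 3: Mass loss% = 0.0251462 * 100 = 2.51462% ≈ 2.51%

2.51%


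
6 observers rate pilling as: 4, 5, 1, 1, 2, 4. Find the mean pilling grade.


Formula: Mean = sum / count
Sum = 4 + 5 + 1 + 1 + 2 + 4 = 17
Mean = 17 / 6 = 2.8

2.8


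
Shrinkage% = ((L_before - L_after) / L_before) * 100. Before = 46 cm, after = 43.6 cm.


Formula: Shrinkage% = ((L_before - L_after) / L_before) * 100
Step 1: Shrinkage = 46 - 43.6 = 2.4 cm
Step 2: Shrinkage% = (2.4 / 46) * 100
Step 3: Shrinkage% = 0.052174 * 100 = 5.2174% ≈ 5.2%

5.2%


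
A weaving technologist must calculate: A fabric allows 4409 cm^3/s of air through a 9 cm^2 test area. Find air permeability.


Formula: Air Permeability = Airflow / Test Area
AP = 4409 cm^3/s / 9 cm^2
AP = 489.9 cm^3/s/cm^2

489.9 cm^3/s/cm^2


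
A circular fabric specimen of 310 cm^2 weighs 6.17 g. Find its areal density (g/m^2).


Formula: GSM = mass_g / area_m2
Step 1: Convert area: 310 cm^2 = 310 / 10000 = 0.031 m^2
Step 2: GSM = 6.17 g / 0.031 m^2 = 199.0 g/m^2

199.0 g/m^2


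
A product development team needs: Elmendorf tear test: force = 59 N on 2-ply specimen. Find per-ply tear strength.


Formula: Per-ply strength = Total force / Number of plies
Per-ply = 59 N / 2
Per-ply = 29.5 N

29.5 N


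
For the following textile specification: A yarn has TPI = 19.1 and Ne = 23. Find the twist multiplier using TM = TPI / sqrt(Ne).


Formula: TM = TPI / sqrt(Ne)
Step 1: sqrt(Ne) = sqrt(23) = 4.7958
Step 2: TM = 19.1 / 4.7958 = 3.98

3.98 TM


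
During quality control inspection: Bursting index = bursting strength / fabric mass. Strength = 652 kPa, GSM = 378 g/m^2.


Formula: Bursting Index = Bursting Strength / Fabric GSM
BI = 652 kPa / 378 g/m^2
BI = 1.725 kPa/(g/m^2)

1.725 kPa/(g/m^2)


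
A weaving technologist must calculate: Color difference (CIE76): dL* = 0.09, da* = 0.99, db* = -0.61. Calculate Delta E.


Formula: Delta E = sqrt(dL*^2 + da*^2 + db*^2)
Step 1: dL*^2 = 0.09^2 = 0.0081
Step 2: da*^2 = 0.99^2 = 0.9801
Step 3: db*^2 = (-0.61)^2 = 0.3721
Step 4: Sum = 0.0081 + 0.9801 + 0.3721 = 1.3603
Step 5: Delta E = sqrt(1.3603) = 1.17

1.17 Delta E


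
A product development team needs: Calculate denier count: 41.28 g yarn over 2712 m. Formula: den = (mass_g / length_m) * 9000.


Formula: den = (mass_g / length_m) * 9000
Substituting: den = (41.28 / 2712) * 9000
Intermediate: 41.28 / 2712 = 0.01522124 g/m
den = 0.01522124 * 9000 = 137.0 denier

137.0 denier


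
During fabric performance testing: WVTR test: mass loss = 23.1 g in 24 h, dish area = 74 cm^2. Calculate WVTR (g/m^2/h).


Formula: WVTR = mass_loss / (area * time)
Step 1: Convert area: 74 cm^2 = 0.0074 m^2
Step 2: WVTR = 23.1 g / (0.0074 m^2 * 24 h)
Step 3: WVTR = 23.1 / 0.1776 = 130.1 g/m^2/h

130.1 g/m^2/h


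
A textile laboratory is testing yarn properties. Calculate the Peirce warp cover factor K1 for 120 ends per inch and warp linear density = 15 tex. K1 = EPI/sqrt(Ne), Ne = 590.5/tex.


Formula: K1 = EPI / sqrt(Ne), with Ne = 590.5 / tex_warp
Step 1: Ne = 590.5 / 15 = 39.367
Step 2: sqrt(Ne) = sqrt(39.367) = 6.2743
Step 3: K1 = 120 / 6.2743 = 19.1

19.1


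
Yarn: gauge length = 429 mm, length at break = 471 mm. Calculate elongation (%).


Formula: Elongation (%) = ((L_break - L0) / L0) * 100
Step 1: Extension = 471 - 429 = 42 mm
Step 2: Elongation = (42 / 429) * 100
Step 3: Elongation = 0.097902 * 100 = 9.7902% ≈ 9.8%

9.8%


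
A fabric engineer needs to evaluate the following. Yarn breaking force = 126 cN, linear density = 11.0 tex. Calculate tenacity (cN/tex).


Formula: Tenacity = Breaking force / Linear density
Tenacity = 126 cN / 11.0 tex
Tenacity = 11.45 cN/tex

11.45 cN/tex


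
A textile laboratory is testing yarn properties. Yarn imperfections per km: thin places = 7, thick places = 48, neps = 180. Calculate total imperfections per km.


Formula: Total = thin places + thick places + neps
Total = 7 + 48 + 180
Total = 235 imperfections/km

235 imperfections/km


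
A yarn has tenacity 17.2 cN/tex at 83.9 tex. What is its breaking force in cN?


Formula: Breaking force = Tenacity * Linear density
F = 17.2 cN/tex * 83.9 tex
F = 1443.08 cN

1443.08 cN


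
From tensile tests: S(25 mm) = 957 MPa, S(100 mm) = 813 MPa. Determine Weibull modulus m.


Formula: m = ln(L1/L2) / ln(S2/S1)
Step 1: ln(L1/L2) = ln(25/100) = -1.38629
Step 2: S2/S1 = 813/957 = 0.84953
Step 3: ln(S2/S1) = ln(0.84953) = -0.16307
Step 4: m = -1.38629 / -0.16307 = 8.50

8.50 (Weibull m)


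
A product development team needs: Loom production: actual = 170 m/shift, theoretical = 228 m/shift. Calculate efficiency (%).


Formula: Efficiency% = (Actual output / Theoretical output) * 100
Efficiency% = (170 / 228) * 100
Efficiency% = 0.745614 * 100 = 74.5614% ≈ 74.6%

74.6%


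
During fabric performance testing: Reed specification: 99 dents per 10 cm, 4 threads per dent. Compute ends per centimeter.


Formula: EPC = (dents per 10 cm * ends per dent) / 10
Step 1: Total ends per 10 cm = 99 * 4 = 396
Step 2: EPC = 396 / 10 = 39.6 ends/cm

39.6 ends/cm


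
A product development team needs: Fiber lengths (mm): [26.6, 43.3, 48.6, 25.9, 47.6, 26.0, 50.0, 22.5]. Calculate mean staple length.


Formula: Mean = sum of lengths / count
Sum = 26.6 + 43.3 + 48.6 + 25.9 + 47.6 + 26.0 + 50.0 + 22.5
Sum = 290.5 mm
Mean = 290.5 / 8 = 36.31 mm

36.31 mm


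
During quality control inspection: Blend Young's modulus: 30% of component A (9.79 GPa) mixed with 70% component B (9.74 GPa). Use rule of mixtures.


Formula: Blend property = (fraction_A * property_A) + (fraction_B * property_B)
Step 1: Contribution A = 30/100 * 9.79 GPa = 2.937 GPa
Step 2: Contribution B = 70/100 * 9.74 GPa = 6.818 GPa
Step 3: Blend Young's modulus = 2.937 + 6.818 = 9.755 GPa

9.755 GPa


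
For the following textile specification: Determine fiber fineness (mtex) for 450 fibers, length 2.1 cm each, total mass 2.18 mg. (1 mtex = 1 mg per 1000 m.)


Formula: fineness (mtex) = mass (mg) / total length (km) = (mass_mg / total_length_m) * 1000
Step 1: Convert fiber length: 2.1 cm = 0.021 m
Step 2: Total fiber length = 450 * 0.021 = 9.45 m
Step 3: Linear density = 2.18 mg / 9.45 m = 0.2307 mg/m
Step 4: fineness = 0.2307 * 1000 = 230.7 mtex

230.7 mtex


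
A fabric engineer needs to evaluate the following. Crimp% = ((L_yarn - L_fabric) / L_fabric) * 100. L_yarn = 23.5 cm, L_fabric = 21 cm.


Formula: Crimp% = ((L_yarn - L_fabric) / L_fabric) * 100
Step 1: Extension = 23.5 - 21 = 2.5 cm
Step 2: Crimp% = (2.5 / 21) * 100
Step 3: Crimp% = 0.119048 * 100 = 11.9048% ≈ 11.9%

11.9%


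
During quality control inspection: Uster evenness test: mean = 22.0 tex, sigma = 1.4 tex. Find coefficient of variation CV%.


Formula: CV% = (standard deviation / mean) * 100
Step 1: Ratio = 1.4 / 22.0 = 0.063636
Step 2: CV% = 0.063636 * 100 = 6.3636% ≈ 6.4%

6.4%


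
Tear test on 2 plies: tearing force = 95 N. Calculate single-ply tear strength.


Formula: Per-ply strength = Total force / Number of plies
Per-ply = 95 N / 2
Per-ply = 47.5 N

47.5 N


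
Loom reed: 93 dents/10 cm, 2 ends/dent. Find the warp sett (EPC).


Formula: EPC = (dents per 10 cm * ends per dent) / 10
Step 1: Total ends per 10 cm = 93 * 2 = 186
Step 2: EPC = 186 / 10 = 18.6 ends/cm

18.6 ends/cm


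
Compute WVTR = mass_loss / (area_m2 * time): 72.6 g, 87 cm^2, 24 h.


Formula: WVTR = mass_loss / (area * time)
Step 1: Convert area: 87 cm^2 = 0.0087 m^2
Step 2: WVTR = 72.6 g / (0.0087 m^2 * 24 h)
Step 3: WVTR = 72.6 / 0.2088 = 347.7 g/m^2/h

347.7 g/m^2/h


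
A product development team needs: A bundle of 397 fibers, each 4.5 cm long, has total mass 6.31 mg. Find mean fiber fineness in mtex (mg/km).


Formula: fineness (mtex) = mass (mg) / total length (km) = (mass_mg / total_length_m) * 1000
Step 1: Convert fiber length: 4.5 cm = 0.045 m
Step 2: Total fiber length = 397 * 0.045 = 17.865 m
Step 3: Linear density = 6.31 mg / 17.865 m = 0.3532 mg/m
Step 4: fineness = 0.3532 * 1000 = 353.2 mtex

353.2 mtex


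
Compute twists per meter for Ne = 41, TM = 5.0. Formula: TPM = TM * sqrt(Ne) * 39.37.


Formula: TPM = TM * sqrt(Ne) * 39.37
Step 1: sqrt(Ne) = sqrt(41) = 6.4031
Step 2: TM * sqrt(Ne) = 5.0 * 6.4031 = 32.0155
Step 3: TPM = 32.0155 * 39.37 = 1260 twists/m

1260 twists/m


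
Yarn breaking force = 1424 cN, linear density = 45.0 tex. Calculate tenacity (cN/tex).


Formula: Tenacity = Breaking force / Linear density
Tenacity = 1424 cN / 45.0 tex
Tenacity = 31.64 cN/tex

31.64 cN/tex


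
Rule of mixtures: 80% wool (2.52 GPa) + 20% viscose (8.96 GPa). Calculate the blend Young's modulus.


Formula: Blend property = (fraction_A * property_A) + (fraction_B * property_B)
Step 1: Contribution A = 80/100 * 2.52 GPa = 2.016 GPa
Step 2: Contribution B = 20/100 * 8.96 GPa = 1.792 GPa
Step 3: Blend Young's modulus = 2.016 + 1.792 = 3.808 GPa

3.808 GPa


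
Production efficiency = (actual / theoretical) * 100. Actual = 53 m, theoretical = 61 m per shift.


Formula: Efficiency% = (Actual output / Theoretical output) * 100
Efficiency% = (53 / 61) * 100
Efficiency% = 0.868852 * 100 = 86.8852% ≈ 86.9%

86.9%


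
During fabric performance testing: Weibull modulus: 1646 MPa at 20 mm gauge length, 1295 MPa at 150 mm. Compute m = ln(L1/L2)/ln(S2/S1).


Formula: m = ln(L1/L2) / ln(S2/S1)
Step 1: ln(L1/L2) = ln(20/150) = -2.01490
Step 2: S2/S1 = 1295/1646 = 0.78676
Step 3: ln(S2/S1) = ln(0.78676) = -0.23983
Step 4: m = -2.01490 / -0.23983 = 8.40

8.40 (Weibull m)


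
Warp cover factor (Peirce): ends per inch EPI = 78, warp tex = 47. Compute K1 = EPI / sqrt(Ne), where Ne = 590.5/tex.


Formula: K1 = EPI / sqrt(Ne), with Ne = 590.5 / tex_warp
Step 1: Ne = 590.5 / 47 = 12.564
Step 2: sqrt(Ne) = sqrt(12.564) = 3.5446
Step 3: K1 = 78 / 3.5446 = 22.0

22.0


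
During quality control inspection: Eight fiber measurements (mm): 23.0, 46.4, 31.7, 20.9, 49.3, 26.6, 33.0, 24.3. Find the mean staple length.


Formula: Mean = sum of lengths / count
Sum = 23.0 + 46.4 + 31.7 + 20.9 + 49.3 + 26.6 + 33.0 + 24.3
Sum = 255.2 mm
Mean = 255.2 / 8 = 31.90 mm

31.90 mm


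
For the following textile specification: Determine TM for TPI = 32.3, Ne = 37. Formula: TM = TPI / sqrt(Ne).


Formula: TM = TPI / sqrt(Ne)
Step 1: sqrt(Ne) = sqrt(37) = 6.0828
Step 2: TM = 32.3 / 6.0828 = 5.31

5.31 TM


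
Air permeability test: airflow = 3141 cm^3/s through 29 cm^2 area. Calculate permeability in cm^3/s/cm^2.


Formula: Air Permeability = Airflow / Test Area
AP = 3141 cm^3/s / 29 cm^2
AP = 108.3 cm^3/s/cm^2

108.3 cm^3/s/cm^2


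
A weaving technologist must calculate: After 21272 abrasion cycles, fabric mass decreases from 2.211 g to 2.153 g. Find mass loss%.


Formula: Mass loss% = ((m_before - m_after) / m_before) * 100
Step 1: Mass loss = 2.211 - 2.153 = 0.058 g
Step 2: Ratio = 0.058 / 2.211 = 0.0262325
Step 3: Mass loss% = 0.0262325 * 100 = 2.62325% ≈ 2.62%

2.62%


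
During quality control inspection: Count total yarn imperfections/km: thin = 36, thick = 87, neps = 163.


Formula: Total = thin places + thick places + neps
Total = 36 + 87 + 163
Total = 286 imperfections/km

286 imperfections/km


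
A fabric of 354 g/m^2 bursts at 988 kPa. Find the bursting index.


Formula: Bursting Index = Bursting Strength / Fabric GSM
BI = 988 kPa / 354 g/m^2
BI = 2.791 kPa/(g/m^2)

2.791 kPa/(g/m^2)


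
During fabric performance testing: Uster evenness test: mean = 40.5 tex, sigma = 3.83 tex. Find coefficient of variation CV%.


Formula: CV% = (standard deviation / mean) * 100
Step 1: Ratio = 3.83 / 40.5 = 0.094568
Step 2: CV% = 0.094568 * 100 = 9.4568% ≈ 9.5%

9.5%


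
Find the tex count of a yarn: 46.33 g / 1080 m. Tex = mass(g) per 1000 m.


Formula: Tex = (mass_g / length_m) * 1000
Substituting: Tex = (46.33 / 1080) * 1000
Intermediate: 46.33 / 1080 = 0.04289815 g/m
Tex = 0.04289815 * 1000 = 42.90 tex

42.90 tex


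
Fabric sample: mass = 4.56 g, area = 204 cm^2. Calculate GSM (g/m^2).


Formula: GSM = mass_g / area_m2
Step 1: Convert area: 204 cm^2 = 204 / 10000 = 0.0204 m^2
Step 2: GSM = 4.56 g / 0.0204 m^2 = 223.5 g/m^2

223.5 g/m^2


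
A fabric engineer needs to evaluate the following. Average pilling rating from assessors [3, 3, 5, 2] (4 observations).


Formula: Mean = sum / count
Sum = 3 + 3 + 5 + 2 = 13
Mean = 13 / 4 = 3.3

3.3


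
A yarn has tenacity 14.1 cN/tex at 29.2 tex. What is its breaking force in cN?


Formula: Breaking force = Tenacity * Linear density
F = 14.1 cN/tex * 29.2 tex
F = 411.72 cN

411.72 cN


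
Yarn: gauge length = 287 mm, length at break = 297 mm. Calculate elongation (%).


Formula: Elongation (%) = ((L_break - L0) / L0) * 100
Step 1: Extension = 297 - 287 = 10 mm
Step 2: Elongation = (10 / 287) * 100
Step 3: Elongation = 0.034843 * 100 = 3.4843% ≈ 3.5%

3.5%


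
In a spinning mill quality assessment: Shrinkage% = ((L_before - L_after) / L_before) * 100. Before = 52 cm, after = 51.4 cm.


Formula: Shrinkage% = ((L_before - L_after) / L_before) * 100
Step 1: Shrinkage = 52 - 51.4 = 0.6 cm
Step 2: Shrinkage% = (0.6 / 52) * 100
Step 3: Shrinkage% = 0.011538 * 100 = 1.1538% ≈ 1.2%

1.2%


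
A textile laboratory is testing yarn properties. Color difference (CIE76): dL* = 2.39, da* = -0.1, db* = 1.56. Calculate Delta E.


Formula: Delta E = sqrt(dL*^2 + da*^2 + db*^2)
Step 1: dL*^2 = 2.39^2 = 5.7121
Step 2: da*^2 = (-0.1)^2 = 0.01
Step 3: db*^2 = 1.56^2 = 2.4336
Step 4: Sum = 5.7121 + 0.01 + 2.4336 = 8.1557
Step 5: Delta E = sqrt(8.1557) = 2.86

2.86 Delta E


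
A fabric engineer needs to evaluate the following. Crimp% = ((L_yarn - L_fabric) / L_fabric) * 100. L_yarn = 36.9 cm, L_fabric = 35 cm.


Formula: Crimp% = ((L_yarn - L_fabric) / L_fabric) * 100
Step 1: Extension = 36.9 - 35 = 1.9 cm
Step 2: Crimp% = (1.9 / 35) * 100
Step 3: Crimp% = 0.054286 * 100 = 5.4286% ≈ 5.4%

5.4%


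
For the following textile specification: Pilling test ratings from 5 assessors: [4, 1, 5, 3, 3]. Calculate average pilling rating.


Formula: Mean = sum / count
Sum = 4 + 1 + 5 + 3 + 3 = 16
Mean = 16 / 5 = 3.2

3.2


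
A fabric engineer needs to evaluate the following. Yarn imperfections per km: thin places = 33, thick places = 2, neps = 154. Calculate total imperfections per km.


Formula: Total = thin places + thick places + neps
Total = 33 + 2 + 154
Total = 189 imperfections/km

189 imperfections/km


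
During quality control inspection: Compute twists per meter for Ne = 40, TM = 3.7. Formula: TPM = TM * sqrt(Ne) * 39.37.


Formula: TPM = TM * sqrt(Ne) * 39.37
Step 1: sqrt(Ne) = sqrt(40) = 6.3246
Step 2: TM * sqrt(Ne) = 3.7 * 6.3246 = 23.401
Step 3: TPM = 23.401 * 39.37 = 921 twists/m

921 twists/m


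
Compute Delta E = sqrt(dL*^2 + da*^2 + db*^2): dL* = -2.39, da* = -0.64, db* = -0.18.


Formula: Delta E = sqrt(dL*^2 + da*^2 + db*^2)
Step 1: dL*^2 = (-2.39)^2 = 5.7121
Step 2: da*^2 = (-0.64)^2 = 0.4096
Step 3: db*^2 = (-0.18)^2 = 0.0324
Step 4: Sum = 5.7121 + 0.4096 + 0.0324 = 6.1541
Step 5: Delta E = sqrt(6.1541) = 2.48

2.48 Delta E


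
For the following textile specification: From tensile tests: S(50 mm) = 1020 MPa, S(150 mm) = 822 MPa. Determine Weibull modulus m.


Formula: m = ln(L1/L2) / ln(S2/S1)
Step 1: ln(L1/L2) = ln(50/150) = -1.09861
Step 2: S2/S1 = 822/1020 = 0.80588
Step 3: ln(S2/S1) = ln(0.80588) = -0.21582
Step 4: m = -1.09861 / -0.21582 = 5.09

5.09 (Weibull m)


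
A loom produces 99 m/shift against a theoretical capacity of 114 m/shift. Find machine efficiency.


Formula: Efficiency% = (Actual output / Theoretical output) * 100
Efficiency% = (99 / 114) * 100
Efficiency% = 0.868421 * 100 = 86.8421% ≈ 86.8%

86.8%


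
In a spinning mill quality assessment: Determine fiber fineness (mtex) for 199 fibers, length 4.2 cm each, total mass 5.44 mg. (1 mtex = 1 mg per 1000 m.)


Formula: fineness (mtex) = mass (mg) / total length (km) = (mass_mg / total_length_m) * 1000
Step 1: Convert fiber length: 4.2 cm = 0.042 m
Step 2: Total fiber length = 199 * 0.042 = 8.358 m
Step 3: Linear density = 5.44 mg / 8.358 m = 0.6509 mg/m
Step 4: fineness = 0.6509 * 1000 = 650.9 mtex

650.9 mtex


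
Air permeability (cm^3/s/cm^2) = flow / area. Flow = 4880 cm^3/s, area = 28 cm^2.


Formula: Air Permeability = Airflow / Test Area
AP = 4880 cm^3/s / 28 cm^2
AP = 174.3 cm^3/s/cm^2

174.3 cm^3/s/cm^2


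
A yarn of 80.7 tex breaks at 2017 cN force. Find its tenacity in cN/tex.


Formula: Tenacity = Breaking force / Linear density
Tenacity = 2017 cN / 80.7 tex
Tenacity = 24.99 cN/tex

24.99 cN/tex


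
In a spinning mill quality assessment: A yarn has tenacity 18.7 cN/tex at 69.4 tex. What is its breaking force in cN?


Formula: Breaking force = Tenacity * Linear density
F = 18.7 cN/tex * 69.4 tex
F = 1297.78 cN

1297.78 cN


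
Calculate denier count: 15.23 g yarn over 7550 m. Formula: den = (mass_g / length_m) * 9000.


Formula: den = (mass_g / length_m) * 9000
Substituting: den = (15.23 / 7550) * 9000
Intermediate: 15.23 / 7550 = 0.00201722 g/m
den = 0.00201722 * 9000 = 18.2 denier

18.2 denier


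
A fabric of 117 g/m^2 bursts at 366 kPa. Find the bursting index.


Formula: Bursting Index = Bursting Strength / Fabric GSM
BI = 366 kPa / 117 g/m^2
BI = 3.128 kPa/(g/m^2)

3.128 kPa/(g/m^2)


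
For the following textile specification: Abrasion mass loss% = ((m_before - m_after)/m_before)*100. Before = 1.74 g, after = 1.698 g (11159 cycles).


Formula: Mass loss% = ((m_before - m_after) / m_before) * 100
Step 1: Mass loss = 1.74 - 1.698 = 0.042 g
Step 2: Ratio = 0.042 / 1.74 = 0.0241379
Step 3: Mass loss% = 0.0241379 * 100 = 2.41379% ≈ 2.41%

2.41%


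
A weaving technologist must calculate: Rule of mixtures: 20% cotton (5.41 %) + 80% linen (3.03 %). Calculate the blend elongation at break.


Formula: Blend property = (fraction_A * property_A) + (fraction_B * property_B)
Step 1: Contribution A = 20/100 * 5.41 % = 1.082 %
Step 2: Contribution B = 80/100 * 3.03 % = 2.424 %
Step 3: Blend elongation at break = 1.082 + 2.424 = 3.506 %

3.506 %


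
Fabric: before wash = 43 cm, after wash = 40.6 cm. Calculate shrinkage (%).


Formula: Shrinkage% = ((L_before - L_after) / L_before) * 100
Step 1: Shrinkage = 43 - 40.6 = 2.4 cm
Step 2: Shrinkage% = (2.4 / 43) * 100
Step 3: Shrinkage% = 0.055814 * 100 = 5.5814% ≈ 5.6%

5.6%


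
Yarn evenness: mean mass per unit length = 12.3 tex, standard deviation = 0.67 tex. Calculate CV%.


Formula: CV% = (standard deviation / mean) * 100
Step 1: Ratio = 0.67 / 12.3 = 0.054472
Step 2: CV% = 0.054472 * 100 = 5.4472% ≈ 5.4%

5.4%


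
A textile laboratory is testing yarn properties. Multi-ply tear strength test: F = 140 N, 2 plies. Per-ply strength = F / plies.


Formula: Per-ply strength = Total force / Number of plies
Per-ply = 140 N / 2
Per-ply = 70 N

70 N


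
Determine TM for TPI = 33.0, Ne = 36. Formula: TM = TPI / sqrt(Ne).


Formula: TM = TPI / sqrt(Ne)
Step 1: sqrt(Ne) = sqrt(36) = 6
Step 2: TM = 33.0 / 6 = 5.50

5.50 TM


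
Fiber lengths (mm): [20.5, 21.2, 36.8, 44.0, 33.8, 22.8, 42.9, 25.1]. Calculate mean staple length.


Formula: Mean = sum of lengths / count
Sum = 20.5 + 21.2 + 36.8 + 44.0 + 33.8 + 22.8 + 42.9 + 25.1
Sum = 247.1 mm
Mean = 247.1 / 8 = 30.89 mm

30.89 mm


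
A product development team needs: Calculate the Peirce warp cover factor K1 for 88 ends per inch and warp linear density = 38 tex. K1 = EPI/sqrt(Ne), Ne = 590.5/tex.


Formula: K1 = EPI / sqrt(Ne), with Ne = 590.5 / tex_warp
Step 1: Ne = 590.5 / 38 = 15.539
Step 2: sqrt(Ne) = sqrt(15.539) = 3.942
Step 3: K1 = 88 / 3.942 = 22.3

22.3


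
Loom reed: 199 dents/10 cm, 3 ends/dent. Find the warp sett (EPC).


Formula: EPC = (dents per 10 cm * ends per dent) / 10
Step 1: Total ends per 10 cm = 199 * 3 = 597
Step 2: EPC = 597 / 10 = 59.7 ends/cm

59.7 ends/cm


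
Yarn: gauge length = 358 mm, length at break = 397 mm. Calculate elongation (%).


Formula: Elongation (%) = ((L_break - L0) / L0) * 100
Step 1: Extension = 397 - 358 = 39 mm
Step 2: Elongation = (39 / 358) * 100
Step 3: Elongation = 0.108939 * 100 = 10.8939% ≈ 10.9%

10.9%


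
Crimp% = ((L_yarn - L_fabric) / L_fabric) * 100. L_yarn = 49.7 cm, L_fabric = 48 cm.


Formula: Crimp% = ((L_yarn - L_fabric) / L_fabric) * 100
Step 1: Extension = 49.7 - 48 = 1.7 cm
Step 2: Crimp% = (1.7 / 48) * 100
Step 3: Crimp% = 0.035417 * 100 = 3.5417% ≈ 3.5%

3.5%


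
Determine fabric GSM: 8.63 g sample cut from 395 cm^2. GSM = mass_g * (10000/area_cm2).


Formula: GSM = mass_g / area_m2
Step 1: Convert area: 395 cm^2 = 395 / 10000 = 0.0395 m^2
Step 2: GSM = 8.63 g / 0.0395 m^2 = 218.5 g/m^2

218.5 g/m^2


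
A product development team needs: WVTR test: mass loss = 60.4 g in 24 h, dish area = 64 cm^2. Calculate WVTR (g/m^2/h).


Formula: WVTR = mass_loss / (area * time)
Step 1: Convert area: 64 cm^2 = 0.0064 m^2
Step 2: WVTR = 60.4 g / (0.0064 m^2 * 24 h)
Step 3: WVTR = 60.4 / 0.1536 = 393.2 g/m^2/h

393.2 g/m^2/h


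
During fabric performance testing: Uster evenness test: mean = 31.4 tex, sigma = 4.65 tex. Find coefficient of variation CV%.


Formula: CV% = (standard deviation / mean) * 100
Step 1: Ratio = 4.65 / 31.4 = 0.148089
Step 2: CV% = 0.148089 * 100 = 14.8089% ≈ 14.8%

14.8%


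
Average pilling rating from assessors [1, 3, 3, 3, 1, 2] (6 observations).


Formula: Mean = sum / count
Sum = 1 + 3 + 3 + 3 + 1 + 2 = 13
Mean = 13 / 6 = 2.2

2.2


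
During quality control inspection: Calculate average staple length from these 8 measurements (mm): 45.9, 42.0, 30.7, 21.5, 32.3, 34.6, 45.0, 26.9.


Formula: Mean = sum of lengths / count
Sum = 45.9 + 42.0 + 30.7 + 21.5 + 32.3 + 34.6 + 45.0 + 26.9
Sum = 278.9 mm
Mean = 278.9 / 8 = 34.86 mm

34.86 mm


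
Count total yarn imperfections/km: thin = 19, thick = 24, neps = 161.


Formula: Total = thin places + thick places + neps
Total = 19 + 24 + 161
Total = 204 imperfections/km

204 imperfections/km


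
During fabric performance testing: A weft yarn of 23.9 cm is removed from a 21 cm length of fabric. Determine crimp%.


Formula: Crimp% = ((L_yarn - L_fabric) / L_fabric) * 100
Step 1: Extension = 23.9 - 21 = 2.9 cm
Step 2: Crimp% = (2.9 / 21) * 100
Step 3: Crimp% = 0.138095 * 100 = 13.8095% ≈ 13.8%

13.8%


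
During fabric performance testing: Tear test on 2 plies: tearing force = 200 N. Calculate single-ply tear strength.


Formula: Per-ply strength = Total force / Number of plies
Per-ply = 200 N / 2
Per-ply = 100 N

100 N


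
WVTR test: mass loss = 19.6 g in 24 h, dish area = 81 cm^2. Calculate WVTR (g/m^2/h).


Formula: WVTR = mass_loss / (area * time)
Step 1: Convert area: 81 cm^2 = 0.0081 m^2
Step 2: WVTR = 19.6 g / (0.0081 m^2 * 24 h)
Step 3: WVTR = 19.6 / 0.1944 = 100.8 g/m^2/h

100.8 g/m^2/h


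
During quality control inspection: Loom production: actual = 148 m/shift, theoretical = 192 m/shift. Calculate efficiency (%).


Formula: Efficiency% = (Actual output / Theoretical output) * 100
Efficiency% = (148 / 192) * 100
Efficiency% = 0.770833 * 100 = 77.0833% ≈ 77.1%

77.1%
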